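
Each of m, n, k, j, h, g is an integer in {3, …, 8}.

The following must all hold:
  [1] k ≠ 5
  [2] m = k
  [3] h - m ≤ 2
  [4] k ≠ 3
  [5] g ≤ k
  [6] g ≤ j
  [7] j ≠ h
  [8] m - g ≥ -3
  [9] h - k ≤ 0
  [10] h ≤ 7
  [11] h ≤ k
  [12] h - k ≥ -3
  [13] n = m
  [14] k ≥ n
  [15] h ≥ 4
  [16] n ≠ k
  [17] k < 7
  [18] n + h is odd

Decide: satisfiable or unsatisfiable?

Unsatisfiable

From constraints 2 and 13, n = m = k, so n = k. But constraint 16 says n ≠ k. Contradiction.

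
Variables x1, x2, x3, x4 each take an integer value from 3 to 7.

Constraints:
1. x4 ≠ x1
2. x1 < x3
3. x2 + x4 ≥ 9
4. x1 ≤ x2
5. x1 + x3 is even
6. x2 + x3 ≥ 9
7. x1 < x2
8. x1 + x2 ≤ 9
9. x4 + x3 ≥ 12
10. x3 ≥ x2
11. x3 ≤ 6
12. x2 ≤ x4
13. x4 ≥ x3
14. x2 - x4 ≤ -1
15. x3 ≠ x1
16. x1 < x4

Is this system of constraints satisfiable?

Satisfiable

Setting (x1, x2, x3, x4) = (3, 4, 5, 7) satisfies everything: constraint 3: x2 + x4 = 11; constraint 6: x2 + x3 = 9, and the others follow.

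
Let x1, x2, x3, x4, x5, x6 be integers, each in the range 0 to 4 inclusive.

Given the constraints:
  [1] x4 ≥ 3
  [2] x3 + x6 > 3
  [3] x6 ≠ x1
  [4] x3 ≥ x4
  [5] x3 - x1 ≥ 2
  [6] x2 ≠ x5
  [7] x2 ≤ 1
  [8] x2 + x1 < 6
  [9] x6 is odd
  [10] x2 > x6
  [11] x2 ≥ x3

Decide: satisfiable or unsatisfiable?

From constraints 1 and 4: x3 ≥ x4 and x4 ≥ 3, so x3 ≥ 3. From constraints 7 and 11: x3 ≤ x2 and x2 ≤ 1, so x3 ≤ 1. But 1 < 3, so no value of x3 works.

Unsatisfiable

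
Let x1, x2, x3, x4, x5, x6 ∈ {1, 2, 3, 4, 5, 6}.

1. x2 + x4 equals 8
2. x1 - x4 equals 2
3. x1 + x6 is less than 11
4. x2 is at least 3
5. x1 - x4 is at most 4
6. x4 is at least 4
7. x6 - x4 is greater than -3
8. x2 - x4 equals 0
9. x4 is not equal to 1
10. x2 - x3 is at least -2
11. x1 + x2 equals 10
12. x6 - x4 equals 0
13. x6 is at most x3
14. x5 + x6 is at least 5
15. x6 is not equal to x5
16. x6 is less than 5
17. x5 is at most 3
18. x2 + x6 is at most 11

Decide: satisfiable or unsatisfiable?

Satisfiable

One satisfying assignment is x1 = 6, x2 = 4, x3 = 4, x4 = 4, x5 = 3, x6 = 4.
For the less obvious constraints — constraint 1: x2 + x4 = 8; constraint 2: x1 - x4 = 2 — and the others hold by inspection.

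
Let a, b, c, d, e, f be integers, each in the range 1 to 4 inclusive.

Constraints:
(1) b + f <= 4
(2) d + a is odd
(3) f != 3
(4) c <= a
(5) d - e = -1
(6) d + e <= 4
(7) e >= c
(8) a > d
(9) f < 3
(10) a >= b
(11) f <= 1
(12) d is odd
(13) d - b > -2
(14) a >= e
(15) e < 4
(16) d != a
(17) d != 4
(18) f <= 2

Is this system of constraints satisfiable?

One satisfying assignment is a = 2, b = 2, c = 1, d = 1, e = 2, f = 1.
For the less obvious constraints — constraint 1: b + f = 3; constraint 5: d - e = -1 — and the others hold by inspection.

Satisfiable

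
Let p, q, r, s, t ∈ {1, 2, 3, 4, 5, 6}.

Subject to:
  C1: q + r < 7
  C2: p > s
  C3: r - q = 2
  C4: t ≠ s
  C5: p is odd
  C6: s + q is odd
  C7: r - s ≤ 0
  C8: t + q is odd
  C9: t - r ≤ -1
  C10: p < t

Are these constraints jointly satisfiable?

Unsatisfiable

Constraints 2, 7, 9, and 10 give t < r, r ≤ s, s < p, p < t. Chaining: t < r ≤ s < p < t, which forces t < t — impossible.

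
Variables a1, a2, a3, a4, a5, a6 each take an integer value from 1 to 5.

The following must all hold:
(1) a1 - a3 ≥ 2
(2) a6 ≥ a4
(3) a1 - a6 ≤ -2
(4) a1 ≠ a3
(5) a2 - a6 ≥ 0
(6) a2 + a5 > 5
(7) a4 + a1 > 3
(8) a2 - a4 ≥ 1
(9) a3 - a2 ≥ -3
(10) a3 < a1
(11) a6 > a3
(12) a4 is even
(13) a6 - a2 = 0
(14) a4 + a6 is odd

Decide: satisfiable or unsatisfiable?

Constraints 1, 3, 5, and 9 give a3 − a2 ≥ -3, a2 − a6 ≥ 0, a6 − a1 ≥ 2, a1 − a3 ≥ 2.
Adding all 4 inequalities: the left sides telescope to 0, and the right sides sum to (-3) + 0 + 2 + 2 = 1. So 0 ≥ 1, which is false.

Unsatisfiable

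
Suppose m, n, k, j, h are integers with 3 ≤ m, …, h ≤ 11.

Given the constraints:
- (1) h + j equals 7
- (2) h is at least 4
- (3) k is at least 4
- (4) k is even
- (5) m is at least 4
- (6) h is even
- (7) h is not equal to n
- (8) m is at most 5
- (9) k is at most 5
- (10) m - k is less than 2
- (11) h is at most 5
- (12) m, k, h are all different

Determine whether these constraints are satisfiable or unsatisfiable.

Constraints 2, 3, 5, 8, 9, and 11 confine each of m, k, h to the 2 values {4, 5}.
Constraint 12 requires all 3 of them to be distinct, but only 2 values are available — impossible by the pigeonhole principle.

Unsatisfiable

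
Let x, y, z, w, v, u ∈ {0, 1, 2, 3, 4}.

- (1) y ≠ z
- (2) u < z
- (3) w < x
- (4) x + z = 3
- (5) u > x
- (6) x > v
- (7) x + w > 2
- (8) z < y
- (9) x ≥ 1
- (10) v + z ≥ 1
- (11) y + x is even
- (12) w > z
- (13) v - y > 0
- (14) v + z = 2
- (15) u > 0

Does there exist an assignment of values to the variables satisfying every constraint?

Constraints 2, 5, 6, 8, and 13 give y < v, v < x, x < u, u < z, z < y. Chaining: y < v < x < u < z < y, which forces y < y — impossible.

Unsatisfiable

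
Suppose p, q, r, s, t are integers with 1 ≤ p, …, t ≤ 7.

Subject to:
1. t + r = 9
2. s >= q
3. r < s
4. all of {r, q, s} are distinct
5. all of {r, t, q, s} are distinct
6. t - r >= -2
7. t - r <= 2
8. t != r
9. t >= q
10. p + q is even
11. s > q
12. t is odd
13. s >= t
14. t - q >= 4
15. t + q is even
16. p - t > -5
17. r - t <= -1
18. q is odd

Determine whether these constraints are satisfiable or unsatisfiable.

One satisfying assignment is p = 1, q = 1, r = 4, s = 6, t = 5.
For the less obvious constraints — constraint 1: t + r = 9; constraint 6: t - r = 1 — and the others hold by inspection.

Satisfiable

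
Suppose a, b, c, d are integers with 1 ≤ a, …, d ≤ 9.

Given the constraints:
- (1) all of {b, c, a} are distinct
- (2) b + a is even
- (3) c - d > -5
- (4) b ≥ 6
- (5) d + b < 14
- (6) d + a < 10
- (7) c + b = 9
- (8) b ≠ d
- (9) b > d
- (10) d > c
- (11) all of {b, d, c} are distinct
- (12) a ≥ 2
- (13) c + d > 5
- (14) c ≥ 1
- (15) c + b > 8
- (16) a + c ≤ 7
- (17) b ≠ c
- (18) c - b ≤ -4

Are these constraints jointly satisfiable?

Setting (a, b, c, d) = (3, 7, 2, 5) satisfies everything: constraint 3: c - d = -3; constraint 5: d + b = 12; constraint 6: d + a = 8, and the others follow.

Satisfiable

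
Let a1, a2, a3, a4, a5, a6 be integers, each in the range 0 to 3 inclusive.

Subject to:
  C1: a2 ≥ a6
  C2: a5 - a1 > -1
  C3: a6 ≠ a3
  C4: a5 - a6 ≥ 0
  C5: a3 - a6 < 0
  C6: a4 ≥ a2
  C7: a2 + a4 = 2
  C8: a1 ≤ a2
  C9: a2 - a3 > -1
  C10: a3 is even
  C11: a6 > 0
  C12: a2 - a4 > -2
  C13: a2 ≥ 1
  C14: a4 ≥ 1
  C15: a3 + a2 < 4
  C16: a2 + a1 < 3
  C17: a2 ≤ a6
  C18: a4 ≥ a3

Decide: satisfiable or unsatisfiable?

Take a1 = 0, a2 = 1, a3 = 0, a4 = 1, a5 = 1, a6 = 1. Then constraint 2: a5 - a1 = 1; constraint 4: a5 - a6 = 0; constraint 5: a3 - a6 = -1, and every other listed constraint is also met.

Satisfiable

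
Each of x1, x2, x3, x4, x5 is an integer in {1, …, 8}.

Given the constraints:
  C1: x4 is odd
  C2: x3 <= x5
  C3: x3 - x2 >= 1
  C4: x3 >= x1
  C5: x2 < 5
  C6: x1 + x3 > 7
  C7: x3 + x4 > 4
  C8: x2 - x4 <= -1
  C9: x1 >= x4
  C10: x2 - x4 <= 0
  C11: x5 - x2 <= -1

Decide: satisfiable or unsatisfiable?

Unsatisfiable

Constraints 2, 4, 8, 9, and 11 give x5 < x2, x2 < x4, x4 ≤ x1, x1 ≤ x3, x3 ≤ x5. Chaining: x5 < x2 < x4 ≤ x1 ≤ x3 ≤ x5, which forces x5 < x5 — impossible.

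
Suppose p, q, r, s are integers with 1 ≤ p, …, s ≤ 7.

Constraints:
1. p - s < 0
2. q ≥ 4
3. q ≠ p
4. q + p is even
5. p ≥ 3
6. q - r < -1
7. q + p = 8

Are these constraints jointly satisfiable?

One satisfying assignment is p = 3, q = 5, r = 7, s = 5.
For the less obvious constraints — constraint 1: p - s = -2; constraint 6: q - r = -2; constraint 7: q + p = 8 — and the others hold by inspection.

Satisfiable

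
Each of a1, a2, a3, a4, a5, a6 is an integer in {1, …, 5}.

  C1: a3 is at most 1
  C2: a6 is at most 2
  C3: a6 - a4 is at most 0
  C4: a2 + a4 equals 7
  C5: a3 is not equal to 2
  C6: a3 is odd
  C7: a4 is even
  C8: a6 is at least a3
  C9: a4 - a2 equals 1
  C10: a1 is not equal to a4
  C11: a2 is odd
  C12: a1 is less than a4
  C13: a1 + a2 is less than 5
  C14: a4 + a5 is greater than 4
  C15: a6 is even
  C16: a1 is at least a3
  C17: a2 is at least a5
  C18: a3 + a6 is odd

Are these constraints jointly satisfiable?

Take a1 = 1, a2 = 3, a3 = 1, a4 = 4, a5 = 1, a6 = 2. Then constraint 3: a6 - a4 = -2; constraint 4: a2 + a4 = 7, and every other listed constraint is also met.

Satisfiable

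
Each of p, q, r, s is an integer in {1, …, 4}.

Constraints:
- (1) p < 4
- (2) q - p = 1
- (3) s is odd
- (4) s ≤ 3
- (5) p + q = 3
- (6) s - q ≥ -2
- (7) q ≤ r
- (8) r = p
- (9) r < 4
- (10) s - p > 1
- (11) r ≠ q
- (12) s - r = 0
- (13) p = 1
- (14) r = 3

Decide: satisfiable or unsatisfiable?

Constraint 14 fixes r = 3 and constraint 13 fixes p = 1, but constraint 8 requires r = p. Since 3 ≠ 1, contradiction.

Unsatisfiable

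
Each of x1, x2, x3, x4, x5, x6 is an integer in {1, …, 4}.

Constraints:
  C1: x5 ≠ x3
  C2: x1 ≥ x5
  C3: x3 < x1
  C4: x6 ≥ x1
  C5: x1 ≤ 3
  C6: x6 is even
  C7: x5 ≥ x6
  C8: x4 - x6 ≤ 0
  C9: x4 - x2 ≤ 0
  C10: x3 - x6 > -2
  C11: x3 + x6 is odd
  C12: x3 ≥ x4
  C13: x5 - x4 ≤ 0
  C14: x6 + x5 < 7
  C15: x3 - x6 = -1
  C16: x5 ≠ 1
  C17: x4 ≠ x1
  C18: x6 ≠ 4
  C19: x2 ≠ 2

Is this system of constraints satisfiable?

Unsatisfiable

Constraints 3, 4, 7, 12, and 13 give x5 ≤ x4, x4 ≤ x3, x3 < x1, x1 ≤ x6, x6 ≤ x5. Chaining: x5 ≤ x4 ≤ x3 < x1 ≤ x6 ≤ x5, which forces x5 < x5 — impossible.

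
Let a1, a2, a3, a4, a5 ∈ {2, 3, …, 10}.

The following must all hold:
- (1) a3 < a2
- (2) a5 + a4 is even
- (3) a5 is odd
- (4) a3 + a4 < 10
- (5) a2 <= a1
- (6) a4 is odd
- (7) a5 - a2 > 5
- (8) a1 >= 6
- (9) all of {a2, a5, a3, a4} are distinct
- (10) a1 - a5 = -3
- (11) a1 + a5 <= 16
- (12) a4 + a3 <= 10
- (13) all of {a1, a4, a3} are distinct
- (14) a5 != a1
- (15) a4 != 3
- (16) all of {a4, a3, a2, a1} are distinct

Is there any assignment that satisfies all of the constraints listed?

Satisfiable

One satisfying assignment is a1 = 6, a2 = 3, a3 = 2, a4 = 5, a5 = 9.
For the less obvious constraints — constraint 4: a3 + a4 = 7; constraint 7: a5 - a2 = 6; constraint 10: a1 - a5 = -3 — and the others hold by inspection.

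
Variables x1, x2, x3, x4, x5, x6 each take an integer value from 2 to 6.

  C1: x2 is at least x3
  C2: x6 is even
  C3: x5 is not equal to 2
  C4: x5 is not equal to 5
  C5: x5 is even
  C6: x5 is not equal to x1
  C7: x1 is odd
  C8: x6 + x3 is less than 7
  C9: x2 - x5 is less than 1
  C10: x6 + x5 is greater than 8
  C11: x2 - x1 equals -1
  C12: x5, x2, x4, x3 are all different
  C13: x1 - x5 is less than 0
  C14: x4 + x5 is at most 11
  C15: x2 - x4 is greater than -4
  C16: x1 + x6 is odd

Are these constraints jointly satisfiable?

Setting (x1, x2, x3, x4, x5, x6) = (5, 4, 2, 5, 6, 4) satisfies everything: constraint 8: x6 + x3 = 6; constraint 9: x2 - x5 = -2; constraint 10: x6 + x5 = 10, and the others follow.

Satisfiable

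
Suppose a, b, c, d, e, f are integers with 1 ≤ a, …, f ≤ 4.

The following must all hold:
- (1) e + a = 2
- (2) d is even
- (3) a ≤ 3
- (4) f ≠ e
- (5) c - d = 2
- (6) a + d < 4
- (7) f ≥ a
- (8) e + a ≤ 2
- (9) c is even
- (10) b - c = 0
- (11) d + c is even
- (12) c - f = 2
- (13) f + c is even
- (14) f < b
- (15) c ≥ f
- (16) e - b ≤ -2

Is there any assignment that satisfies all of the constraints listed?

One satisfying assignment is a = 1, b = 4, c = 4, d = 2, e = 1, f = 2.
For the less obvious constraints — constraint 1: e + a = 2; constraint 5: c - d = 2 — and the others hold by inspection.

Satisfiable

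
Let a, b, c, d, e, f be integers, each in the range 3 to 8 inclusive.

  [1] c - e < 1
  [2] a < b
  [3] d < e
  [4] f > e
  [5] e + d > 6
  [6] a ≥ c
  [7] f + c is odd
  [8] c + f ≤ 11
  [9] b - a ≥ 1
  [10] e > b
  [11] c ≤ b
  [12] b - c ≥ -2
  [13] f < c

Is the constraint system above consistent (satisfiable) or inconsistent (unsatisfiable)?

Unsatisfiable

Constraints 2, 4, 6, 10, and 13 give e < f, f < c, c ≤ a, a < b, b < e. Chaining: e < f < c ≤ a < b < e, which forces e < e — impossible.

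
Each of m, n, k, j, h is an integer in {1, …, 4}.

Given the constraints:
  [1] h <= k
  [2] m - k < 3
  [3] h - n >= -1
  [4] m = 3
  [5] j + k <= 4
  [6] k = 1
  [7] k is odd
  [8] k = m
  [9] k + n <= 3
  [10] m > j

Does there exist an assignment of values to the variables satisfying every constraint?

Constraint 6 fixes k = 1 and constraint 4 fixes m = 3, but constraint 8 requires k = m. Since 1 ≠ 3, contradiction.

Unsatisfiable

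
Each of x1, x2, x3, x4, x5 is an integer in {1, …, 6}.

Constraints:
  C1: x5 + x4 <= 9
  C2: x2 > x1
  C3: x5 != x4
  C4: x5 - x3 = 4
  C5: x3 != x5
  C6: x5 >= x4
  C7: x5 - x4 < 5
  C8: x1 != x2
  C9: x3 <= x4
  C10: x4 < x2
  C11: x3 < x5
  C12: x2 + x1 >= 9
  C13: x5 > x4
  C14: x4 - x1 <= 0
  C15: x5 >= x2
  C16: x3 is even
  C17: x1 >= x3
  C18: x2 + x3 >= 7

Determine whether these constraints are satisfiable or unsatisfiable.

Setting (x1, x2, x3, x4, x5) = (5, 6, 2, 2, 6) satisfies everything: constraint 1: x5 + x4 = 8; constraint 4: x5 - x3 = 4, and the others follow.

Satisfiable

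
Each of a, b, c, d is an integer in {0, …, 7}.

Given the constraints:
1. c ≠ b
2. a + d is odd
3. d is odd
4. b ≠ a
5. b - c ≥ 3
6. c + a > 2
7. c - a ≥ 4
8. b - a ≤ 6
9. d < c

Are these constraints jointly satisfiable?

Constraints 5, 7, and 8 give a − b ≥ -6, b − c ≥ 3, c − a ≥ 4.
Adding all 3 inequalities: the left sides telescope to 0, and the right sides sum to (-6) + 3 + 4 = 1. So 0 ≥ 1, which is false.

Unsatisfiable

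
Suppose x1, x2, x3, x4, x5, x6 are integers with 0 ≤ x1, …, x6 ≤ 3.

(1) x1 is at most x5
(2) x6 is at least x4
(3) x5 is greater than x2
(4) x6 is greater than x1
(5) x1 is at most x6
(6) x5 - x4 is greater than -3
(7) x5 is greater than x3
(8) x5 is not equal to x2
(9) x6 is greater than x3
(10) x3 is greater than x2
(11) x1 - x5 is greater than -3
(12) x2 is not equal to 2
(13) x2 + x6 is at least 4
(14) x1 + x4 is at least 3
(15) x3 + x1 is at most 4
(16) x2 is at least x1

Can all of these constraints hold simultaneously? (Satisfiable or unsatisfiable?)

Satisfiable

Take x1 = 1, x2 = 1, x3 = 2, x4 = 3, x5 = 3, x6 = 3. Then constraint 6: x5 - x4 = 0; constraint 11: x1 - x5 = -2, and every other listed constraint is also met.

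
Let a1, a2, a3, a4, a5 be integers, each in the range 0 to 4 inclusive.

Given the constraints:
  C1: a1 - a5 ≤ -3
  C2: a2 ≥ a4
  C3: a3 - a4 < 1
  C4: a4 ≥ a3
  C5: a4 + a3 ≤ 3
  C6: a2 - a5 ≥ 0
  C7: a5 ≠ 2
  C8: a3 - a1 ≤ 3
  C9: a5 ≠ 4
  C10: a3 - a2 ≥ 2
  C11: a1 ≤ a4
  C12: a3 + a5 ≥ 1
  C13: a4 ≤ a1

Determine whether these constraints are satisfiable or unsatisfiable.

Unsatisfiable

Constraints 1, 6, 8, and 10 give a1 − a3 ≥ -3, a3 − a2 ≥ 2, a2 − a5 ≥ 0, a5 − a1 ≥ 3.
Adding all 4 inequalities: the left sides telescope to 0, and the right sides sum to (-3) + 2 + 0 + 3 = 2. So 0 ≥ 2, which is false.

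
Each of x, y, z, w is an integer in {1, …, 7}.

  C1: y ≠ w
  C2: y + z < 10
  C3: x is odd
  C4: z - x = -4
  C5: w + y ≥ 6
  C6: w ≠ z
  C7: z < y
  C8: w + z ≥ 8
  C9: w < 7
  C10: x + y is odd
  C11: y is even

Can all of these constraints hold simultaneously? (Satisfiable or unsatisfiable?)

Satisfiable

One satisfying assignment is x = 7, y = 4, z = 3, w = 5.
For the less obvious constraints — constraint 2: y + z = 7; constraint 4: z - x = -4 — and the others hold by inspection.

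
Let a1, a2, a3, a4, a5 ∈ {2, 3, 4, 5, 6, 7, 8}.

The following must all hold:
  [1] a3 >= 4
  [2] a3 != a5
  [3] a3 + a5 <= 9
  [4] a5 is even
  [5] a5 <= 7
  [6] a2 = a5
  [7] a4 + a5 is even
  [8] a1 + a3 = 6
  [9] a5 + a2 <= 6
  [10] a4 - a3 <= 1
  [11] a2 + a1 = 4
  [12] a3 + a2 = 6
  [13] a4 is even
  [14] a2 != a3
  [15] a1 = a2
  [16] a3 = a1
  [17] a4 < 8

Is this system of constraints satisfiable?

Unsatisfiable

From constraints 6, 15, and 16, a3 = a1 = a2 = a5, so a3 = a5. But constraint 2 says a3 ≠ a5. Contradiction.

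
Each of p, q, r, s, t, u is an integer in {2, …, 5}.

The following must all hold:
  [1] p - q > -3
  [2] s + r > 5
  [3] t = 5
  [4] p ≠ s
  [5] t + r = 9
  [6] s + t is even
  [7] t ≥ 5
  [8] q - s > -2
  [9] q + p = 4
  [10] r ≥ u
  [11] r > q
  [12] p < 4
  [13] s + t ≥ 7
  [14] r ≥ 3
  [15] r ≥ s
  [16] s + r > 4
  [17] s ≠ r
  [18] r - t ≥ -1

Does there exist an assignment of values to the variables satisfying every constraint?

Satisfiable

Setting (p, q, r, s, t, u) = (2, 2, 4, 3, 5, 3) satisfies everything: constraint 1: p - q = 0; constraint 2: s + r = 7; constraint 5: t + r = 9, and the others follow.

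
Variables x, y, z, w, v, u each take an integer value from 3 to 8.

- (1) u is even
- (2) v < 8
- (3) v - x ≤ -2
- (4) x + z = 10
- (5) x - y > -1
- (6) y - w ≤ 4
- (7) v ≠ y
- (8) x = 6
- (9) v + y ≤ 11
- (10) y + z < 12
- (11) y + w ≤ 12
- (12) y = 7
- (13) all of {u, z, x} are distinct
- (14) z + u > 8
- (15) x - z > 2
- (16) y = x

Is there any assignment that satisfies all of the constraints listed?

Constraint 12 fixes y = 7 and constraint 8 fixes x = 6, but constraint 16 requires y = x. Since 7 ≠ 6, contradiction.

Unsatisfiable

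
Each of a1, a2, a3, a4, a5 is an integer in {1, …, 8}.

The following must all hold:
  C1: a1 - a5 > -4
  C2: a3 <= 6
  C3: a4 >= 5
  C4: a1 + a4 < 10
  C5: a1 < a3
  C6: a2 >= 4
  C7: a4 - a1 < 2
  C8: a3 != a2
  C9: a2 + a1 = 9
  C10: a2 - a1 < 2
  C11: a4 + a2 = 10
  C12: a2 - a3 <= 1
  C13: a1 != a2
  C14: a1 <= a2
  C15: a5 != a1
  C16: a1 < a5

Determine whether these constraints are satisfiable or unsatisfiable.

Satisfiable

The assignment a1 = 4, a2 = 5, a3 = 6, a4 = 5, a5 = 6 works:
  constraint 1 holds since a1 - a5 = -2.
  constraint 4 holds since a1 + a4 = 9.
  constraint 7 holds since a4 - a1 = 1.
The rest check out directly.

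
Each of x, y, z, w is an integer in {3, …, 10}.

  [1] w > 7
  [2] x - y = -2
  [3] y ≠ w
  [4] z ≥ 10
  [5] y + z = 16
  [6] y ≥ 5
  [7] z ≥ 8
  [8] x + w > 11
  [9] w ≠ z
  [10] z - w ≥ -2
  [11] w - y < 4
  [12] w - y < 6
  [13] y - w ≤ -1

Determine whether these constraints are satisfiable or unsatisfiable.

Try x = 4, y = 6, z = 10, w = 9.
Check constraint 2: x - y = -2; constraint 5: y + z = 16; constraint 8: x + w = 13. The remaining constraints are straightforward to verify.

Satisfiable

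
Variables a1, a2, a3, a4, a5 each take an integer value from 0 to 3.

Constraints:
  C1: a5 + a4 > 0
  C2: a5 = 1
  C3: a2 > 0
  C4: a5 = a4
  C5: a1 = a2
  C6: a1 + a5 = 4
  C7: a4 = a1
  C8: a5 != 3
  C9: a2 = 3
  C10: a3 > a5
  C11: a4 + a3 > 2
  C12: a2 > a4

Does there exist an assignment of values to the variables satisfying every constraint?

Unsatisfiable

Constraint 2 fixes a5 = 1 and constraint 9 fixes a2 = 3. Constraints 4, 5, and 7 give a5 = a4 = a1 = a2, so a5 = a2. But 1 ≠ 3 — contradiction.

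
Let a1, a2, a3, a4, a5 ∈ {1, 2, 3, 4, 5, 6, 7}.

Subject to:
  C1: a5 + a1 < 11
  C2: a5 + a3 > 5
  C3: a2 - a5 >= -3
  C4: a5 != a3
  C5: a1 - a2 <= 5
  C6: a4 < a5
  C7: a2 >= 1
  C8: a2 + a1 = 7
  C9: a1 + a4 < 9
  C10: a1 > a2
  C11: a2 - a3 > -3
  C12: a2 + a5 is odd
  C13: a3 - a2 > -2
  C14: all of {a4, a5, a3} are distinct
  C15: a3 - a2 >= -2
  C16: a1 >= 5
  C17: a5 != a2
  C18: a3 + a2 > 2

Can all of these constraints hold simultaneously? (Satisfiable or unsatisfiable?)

Satisfiable

The assignment a1 = 5, a2 = 2, a3 = 2, a4 = 3, a5 = 5 works:
  constraint 1 holds since a5 + a1 = 10.
  constraint 2 holds since a5 + a3 = 7.
The rest check out directly.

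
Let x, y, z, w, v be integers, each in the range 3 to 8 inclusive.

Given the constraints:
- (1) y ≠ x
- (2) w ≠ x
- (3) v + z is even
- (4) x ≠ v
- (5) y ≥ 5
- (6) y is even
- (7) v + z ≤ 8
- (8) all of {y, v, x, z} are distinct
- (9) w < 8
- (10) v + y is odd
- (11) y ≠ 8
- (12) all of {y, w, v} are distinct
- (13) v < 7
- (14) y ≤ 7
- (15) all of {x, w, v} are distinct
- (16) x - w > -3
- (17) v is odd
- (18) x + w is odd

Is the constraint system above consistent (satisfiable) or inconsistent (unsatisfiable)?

Take x = 4, y = 6, z = 5, w = 5, v = 3. Then constraint 7: v + z = 8; constraint 16: x - w = -1, and every other listed constraint is also met.

Satisfiable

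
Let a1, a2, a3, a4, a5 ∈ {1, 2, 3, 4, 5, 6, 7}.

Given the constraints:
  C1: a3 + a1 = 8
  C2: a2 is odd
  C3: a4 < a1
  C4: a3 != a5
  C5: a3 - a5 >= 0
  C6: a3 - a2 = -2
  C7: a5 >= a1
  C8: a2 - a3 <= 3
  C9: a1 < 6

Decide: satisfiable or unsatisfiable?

Satisfiable

The assignment a1 = 3, a2 = 7, a3 = 5, a4 = 2, a5 = 4 works:
  constraint 1 holds since a3 + a1 = 8.
  constraint 5 holds since a3 - a5 = 1.
  constraint 6 holds since a3 - a2 = -2.
The rest check out directly.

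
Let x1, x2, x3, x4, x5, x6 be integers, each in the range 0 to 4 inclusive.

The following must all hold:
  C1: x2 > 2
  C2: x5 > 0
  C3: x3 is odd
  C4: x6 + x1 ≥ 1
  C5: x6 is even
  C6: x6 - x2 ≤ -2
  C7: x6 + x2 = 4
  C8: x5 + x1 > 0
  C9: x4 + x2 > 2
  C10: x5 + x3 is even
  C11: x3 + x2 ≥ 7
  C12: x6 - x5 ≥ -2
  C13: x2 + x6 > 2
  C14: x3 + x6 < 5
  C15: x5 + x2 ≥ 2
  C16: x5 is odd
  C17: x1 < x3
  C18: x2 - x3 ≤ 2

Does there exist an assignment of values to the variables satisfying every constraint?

Satisfiable

Take x1 = 1, x2 = 4, x3 = 3, x4 = 1, x5 = 1, x6 = 0. Then constraint 4: x6 + x1 = 1; constraint 6: x6 - x2 = -4, and every other listed constraint is also met.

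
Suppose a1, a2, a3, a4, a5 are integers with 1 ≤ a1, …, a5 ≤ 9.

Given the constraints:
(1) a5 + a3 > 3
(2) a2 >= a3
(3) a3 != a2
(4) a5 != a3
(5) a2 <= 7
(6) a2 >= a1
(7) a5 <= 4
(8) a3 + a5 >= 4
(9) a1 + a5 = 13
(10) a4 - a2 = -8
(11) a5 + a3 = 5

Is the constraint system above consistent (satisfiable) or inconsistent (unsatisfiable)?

Unsatisfiable

From constraints 5 and 6: a1 ≤ a2 ≤ 7. From constraint 7: a5 ≤ 4. Hence a1 + a5 ≤ 11. But constraint 9 requires a1 + a5 = 13, and 13 > 11. Contradiction.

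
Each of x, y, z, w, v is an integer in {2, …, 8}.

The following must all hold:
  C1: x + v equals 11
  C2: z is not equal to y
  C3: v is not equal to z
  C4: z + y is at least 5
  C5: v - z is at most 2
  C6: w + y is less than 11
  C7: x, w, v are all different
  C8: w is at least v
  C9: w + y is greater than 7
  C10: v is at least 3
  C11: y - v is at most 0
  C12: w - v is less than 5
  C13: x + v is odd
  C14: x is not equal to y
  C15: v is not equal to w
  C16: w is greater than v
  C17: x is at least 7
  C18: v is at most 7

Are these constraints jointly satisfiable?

Satisfiable

Take x = 7, y = 2, z = 5, w = 6, v = 4. Then constraint 1: x + v = 11; constraint 4: z + y = 7, and every other listed constraint is also met.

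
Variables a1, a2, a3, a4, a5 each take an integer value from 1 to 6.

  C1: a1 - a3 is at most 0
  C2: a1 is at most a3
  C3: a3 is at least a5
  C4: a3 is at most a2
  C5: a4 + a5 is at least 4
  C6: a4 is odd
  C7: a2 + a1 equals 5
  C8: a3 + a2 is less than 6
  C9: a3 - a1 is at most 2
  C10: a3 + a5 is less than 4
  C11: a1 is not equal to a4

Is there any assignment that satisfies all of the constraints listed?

One satisfying assignment is a1 = 1, a2 = 4, a3 = 1, a4 = 5, a5 = 1.
For the less obvious constraints — constraint 1: a1 - a3 = 0; constraint 5: a4 + a5 = 6 — and the others hold by inspection.

Satisfiable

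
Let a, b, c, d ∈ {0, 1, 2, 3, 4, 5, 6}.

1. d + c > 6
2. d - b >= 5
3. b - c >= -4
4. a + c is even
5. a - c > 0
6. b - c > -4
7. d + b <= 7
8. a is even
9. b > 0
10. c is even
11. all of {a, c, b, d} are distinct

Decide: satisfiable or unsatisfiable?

One satisfying assignment is a = 4, b = 1, c = 2, d = 6.
For the less obvious constraints — constraint 1: d + c = 8; constraint 2: d - b = 5 — and the others hold by inspection.

Satisfiable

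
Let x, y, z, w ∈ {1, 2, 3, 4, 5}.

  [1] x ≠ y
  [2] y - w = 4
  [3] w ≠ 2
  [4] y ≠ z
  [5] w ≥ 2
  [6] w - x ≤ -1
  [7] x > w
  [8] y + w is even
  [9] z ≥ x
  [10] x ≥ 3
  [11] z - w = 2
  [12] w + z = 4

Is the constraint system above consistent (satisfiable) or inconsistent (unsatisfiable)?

From constraint 5: w ≥ 2. From constraints 9 and 10: z ≥ x ≥ 3. Hence w + z ≥ 5. But constraint 12 requires w + z = 4, and 4 < 5. Contradiction.

Unsatisfiable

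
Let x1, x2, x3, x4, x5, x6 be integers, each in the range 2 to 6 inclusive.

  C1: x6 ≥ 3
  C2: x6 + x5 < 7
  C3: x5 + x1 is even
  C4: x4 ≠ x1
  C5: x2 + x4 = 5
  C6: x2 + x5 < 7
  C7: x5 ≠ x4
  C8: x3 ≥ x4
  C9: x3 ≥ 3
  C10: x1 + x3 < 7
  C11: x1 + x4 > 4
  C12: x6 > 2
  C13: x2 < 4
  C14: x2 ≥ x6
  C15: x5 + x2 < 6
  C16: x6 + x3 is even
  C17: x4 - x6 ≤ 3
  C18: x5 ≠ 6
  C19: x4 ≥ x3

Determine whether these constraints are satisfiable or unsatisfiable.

From constraints 1 and 14: x2 ≥ x6 ≥ 3. From constraints 9 and 19: x4 ≥ x3 ≥ 3. Hence x2 + x4 ≥ 6. But constraint 5 requires x2 + x4 = 5, and 5 < 6. Contradiction.

Unsatisfiable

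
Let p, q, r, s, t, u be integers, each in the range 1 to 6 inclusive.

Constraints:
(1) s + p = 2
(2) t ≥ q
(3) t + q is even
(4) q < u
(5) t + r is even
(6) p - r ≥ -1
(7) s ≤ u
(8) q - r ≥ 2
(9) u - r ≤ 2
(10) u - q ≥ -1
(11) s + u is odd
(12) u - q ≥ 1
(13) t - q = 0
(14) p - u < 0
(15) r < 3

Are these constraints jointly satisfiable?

Unsatisfiable

Constraints 8, 9, and 12 give u − q ≥ 1, q − r ≥ 2, r − u ≥ -2.
Adding all 3 inequalities: the left sides telescope to 0, and the right sides sum to 1 + 2 + (-2) = 1. So 0 ≥ 1, which is false.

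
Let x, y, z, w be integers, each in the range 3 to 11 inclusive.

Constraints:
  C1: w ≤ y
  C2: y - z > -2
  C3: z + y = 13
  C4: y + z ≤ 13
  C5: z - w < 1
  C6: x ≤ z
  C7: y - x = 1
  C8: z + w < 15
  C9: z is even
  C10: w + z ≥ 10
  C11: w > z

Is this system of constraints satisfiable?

Satisfiable

One satisfying assignment is x = 6, y = 7, z = 6, w = 7.
For the less obvious constraints — constraint 2: y - z = 1; constraint 3: z + y = 13 — and the others hold by inspection.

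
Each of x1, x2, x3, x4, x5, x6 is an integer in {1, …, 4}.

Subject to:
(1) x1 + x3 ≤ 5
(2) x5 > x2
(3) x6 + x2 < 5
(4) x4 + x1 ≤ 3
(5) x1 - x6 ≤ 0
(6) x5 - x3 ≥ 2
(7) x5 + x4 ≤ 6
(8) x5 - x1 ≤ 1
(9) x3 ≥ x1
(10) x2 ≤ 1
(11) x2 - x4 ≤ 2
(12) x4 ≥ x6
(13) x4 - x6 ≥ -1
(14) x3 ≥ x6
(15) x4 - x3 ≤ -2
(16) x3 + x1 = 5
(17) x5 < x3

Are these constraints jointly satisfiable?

Constraints 5, 6, 8, 13, and 15 give x3 − x4 ≥ 2, x4 − x6 ≥ -1, x6 − x1 ≥ 0, x1 − x5 ≥ -1, x5 − x3 ≥ 2.
Adding all 5 inequalities: the left sides telescope to 0, and the right sides sum to 2 + (-1) + 0 + (-1) + 2 = 2. So 0 ≥ 2, which is false.

Unsatisfiable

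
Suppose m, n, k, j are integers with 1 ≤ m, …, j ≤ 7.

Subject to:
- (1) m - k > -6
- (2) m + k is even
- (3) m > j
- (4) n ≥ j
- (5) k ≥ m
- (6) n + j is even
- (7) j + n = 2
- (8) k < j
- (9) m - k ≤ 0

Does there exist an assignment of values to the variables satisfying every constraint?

Unsatisfiable

Constraints 3, 8, and 9 give k < j, j < m, m ≤ k. Chaining: k < j < m ≤ k, which forces k < k — impossible.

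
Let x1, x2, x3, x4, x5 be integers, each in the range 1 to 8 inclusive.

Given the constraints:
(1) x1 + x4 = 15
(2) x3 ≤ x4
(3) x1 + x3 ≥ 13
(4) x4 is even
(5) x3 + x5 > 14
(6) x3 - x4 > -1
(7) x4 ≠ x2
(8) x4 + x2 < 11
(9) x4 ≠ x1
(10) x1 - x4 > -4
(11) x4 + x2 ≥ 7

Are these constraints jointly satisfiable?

Satisfiable

One satisfying assignment is x1 = 7, x2 = 1, x3 = 8, x4 = 8, x5 = 8.
For the less obvious constraints — constraint 1: x1 + x4 = 15; constraint 3: x1 + x3 = 15 — and the others hold by inspection.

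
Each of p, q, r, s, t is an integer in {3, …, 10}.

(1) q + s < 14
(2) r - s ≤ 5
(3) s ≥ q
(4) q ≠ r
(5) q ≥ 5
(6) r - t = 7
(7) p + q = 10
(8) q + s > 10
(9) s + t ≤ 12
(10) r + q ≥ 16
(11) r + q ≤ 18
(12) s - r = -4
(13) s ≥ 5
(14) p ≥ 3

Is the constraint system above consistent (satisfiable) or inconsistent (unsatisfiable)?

The assignment p = 4, q = 6, r = 10, s = 6, t = 3 works:
  constraint 1 holds since q + s = 12.
  constraint 2 holds since r - s = 4.
The rest check out directly.

Satisfiable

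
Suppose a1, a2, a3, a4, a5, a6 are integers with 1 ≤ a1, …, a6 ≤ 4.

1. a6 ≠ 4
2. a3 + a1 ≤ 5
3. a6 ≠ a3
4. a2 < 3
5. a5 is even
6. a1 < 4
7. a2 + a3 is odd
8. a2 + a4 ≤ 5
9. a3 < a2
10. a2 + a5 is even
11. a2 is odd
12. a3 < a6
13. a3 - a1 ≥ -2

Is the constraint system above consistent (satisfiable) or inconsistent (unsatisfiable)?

Unsatisfiable

Constraint 11 makes a2 odd and constraint 5 makes a5 even, so a2 + a5 must be odd. Constraint 10 says a2 + a5 is even — contradiction.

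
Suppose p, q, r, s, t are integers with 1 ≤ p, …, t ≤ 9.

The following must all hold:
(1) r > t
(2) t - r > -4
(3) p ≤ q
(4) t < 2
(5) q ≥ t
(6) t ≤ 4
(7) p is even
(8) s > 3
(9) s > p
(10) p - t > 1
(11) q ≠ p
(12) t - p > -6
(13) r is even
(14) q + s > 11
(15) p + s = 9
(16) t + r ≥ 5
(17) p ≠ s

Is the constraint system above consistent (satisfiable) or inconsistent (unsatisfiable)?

Take p = 4, q = 9, r = 4, s = 5, t = 1. Then constraint 2: t - r = -3; constraint 10: p - t = 3, and every other listed constraint is also met.

Satisfiable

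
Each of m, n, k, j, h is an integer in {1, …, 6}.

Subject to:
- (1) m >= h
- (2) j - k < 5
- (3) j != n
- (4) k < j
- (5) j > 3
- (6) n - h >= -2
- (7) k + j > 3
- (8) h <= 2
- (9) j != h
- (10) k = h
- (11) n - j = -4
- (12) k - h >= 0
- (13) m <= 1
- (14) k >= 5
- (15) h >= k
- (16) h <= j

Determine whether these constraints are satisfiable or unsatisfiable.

From constraints 14 and 15: h ≥ k and k ≥ 5, so h ≥ 5. From constraints 1 and 13: h ≤ m and m ≤ 1, so h ≤ 1. But 1 < 5, so no value of h works.

Unsatisfiable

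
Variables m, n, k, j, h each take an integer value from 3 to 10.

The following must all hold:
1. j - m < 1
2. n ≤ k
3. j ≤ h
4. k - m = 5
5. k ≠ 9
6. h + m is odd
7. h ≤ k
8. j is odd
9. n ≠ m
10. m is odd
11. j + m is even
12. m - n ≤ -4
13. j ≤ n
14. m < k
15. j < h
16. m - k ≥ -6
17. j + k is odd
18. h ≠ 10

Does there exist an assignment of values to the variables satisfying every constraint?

Setting (m, n, k, j, h) = (3, 7, 8, 3, 6) satisfies everything: constraint 1: j - m = 0; constraint 4: k - m = 5; constraint 12: m - n = -4, and the others follow.

Satisfiable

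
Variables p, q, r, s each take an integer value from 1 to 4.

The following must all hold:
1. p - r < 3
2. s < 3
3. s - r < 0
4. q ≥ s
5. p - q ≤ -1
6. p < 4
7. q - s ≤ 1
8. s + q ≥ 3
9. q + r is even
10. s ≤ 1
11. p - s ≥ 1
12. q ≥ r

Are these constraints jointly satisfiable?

Unsatisfiable

Constraints 5, 7, and 11 give p − s ≥ 1, s − q ≥ -1, q − p ≥ 1.
Adding all 3 inequalities: the left sides telescope to 0, and the right sides sum to 1 + (-1) + 1 = 1. So 0 ≥ 1, which is false.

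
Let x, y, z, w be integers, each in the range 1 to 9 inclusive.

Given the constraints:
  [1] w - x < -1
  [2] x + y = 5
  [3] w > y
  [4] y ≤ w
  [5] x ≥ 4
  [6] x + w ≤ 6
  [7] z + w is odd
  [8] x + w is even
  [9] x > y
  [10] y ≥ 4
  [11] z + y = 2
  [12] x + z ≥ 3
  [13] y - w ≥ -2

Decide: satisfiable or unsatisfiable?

Unsatisfiable

From constraint 5: x ≥ 4. From constraints 4 and 10: w ≥ y ≥ 4. Hence x + w ≥ 8. But constraint 6 requires x + w ≤ 6, and 6 < 8. Contradiction.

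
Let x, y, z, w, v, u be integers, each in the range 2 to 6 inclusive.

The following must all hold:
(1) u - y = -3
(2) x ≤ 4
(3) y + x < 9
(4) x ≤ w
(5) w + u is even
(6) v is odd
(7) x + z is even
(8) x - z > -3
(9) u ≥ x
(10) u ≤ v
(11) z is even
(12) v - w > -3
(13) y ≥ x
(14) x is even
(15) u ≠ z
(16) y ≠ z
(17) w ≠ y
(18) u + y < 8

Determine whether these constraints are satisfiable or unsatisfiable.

Take x = 2, y = 5, z = 4, w = 4, v = 3, u = 2. Then constraint 1: u - y = -3; constraint 3: y + x = 7; constraint 8: x - z = -2, and every other listed constraint is also met.

Satisfiable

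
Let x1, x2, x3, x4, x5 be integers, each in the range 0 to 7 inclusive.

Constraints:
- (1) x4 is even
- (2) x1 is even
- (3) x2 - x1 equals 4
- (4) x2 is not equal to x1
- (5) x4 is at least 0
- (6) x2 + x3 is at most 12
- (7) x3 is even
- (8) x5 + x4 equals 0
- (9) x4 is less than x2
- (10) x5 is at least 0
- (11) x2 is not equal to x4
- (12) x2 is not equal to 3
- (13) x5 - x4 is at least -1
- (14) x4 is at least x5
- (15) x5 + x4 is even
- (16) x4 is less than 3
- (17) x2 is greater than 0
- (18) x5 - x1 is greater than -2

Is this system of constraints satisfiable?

Satisfiable

Try x1 = 0, x2 = 4, x3 = 6, x4 = 0, x5 = 0.
Check constraint 3: x2 - x1 = 4; constraint 6: x2 + x3 = 10. The remaining constraints are straightforward to verify.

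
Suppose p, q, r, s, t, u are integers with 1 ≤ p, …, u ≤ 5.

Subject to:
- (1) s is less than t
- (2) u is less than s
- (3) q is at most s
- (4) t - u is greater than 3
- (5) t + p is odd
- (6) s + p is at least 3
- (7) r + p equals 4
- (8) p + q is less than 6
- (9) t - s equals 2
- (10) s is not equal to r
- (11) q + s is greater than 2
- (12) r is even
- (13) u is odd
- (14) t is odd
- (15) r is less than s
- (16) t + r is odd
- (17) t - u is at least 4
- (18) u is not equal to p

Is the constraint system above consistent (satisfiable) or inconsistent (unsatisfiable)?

Satisfiable

Try p = 2, q = 1, r = 2, s = 3, t = 5, u = 1.
Check constraint 4: t - u = 4; constraint 6: s + p = 5. The remaining constraints are straightforward to verify.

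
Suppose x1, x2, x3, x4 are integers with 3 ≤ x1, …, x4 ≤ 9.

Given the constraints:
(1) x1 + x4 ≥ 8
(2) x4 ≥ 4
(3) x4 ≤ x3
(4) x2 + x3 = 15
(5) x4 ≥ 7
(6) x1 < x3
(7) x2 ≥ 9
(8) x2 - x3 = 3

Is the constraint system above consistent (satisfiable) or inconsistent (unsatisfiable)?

Unsatisfiable

From constraint 7: x2 ≥ 9. From constraints 3 and 5: x3 ≥ x4 ≥ 7. Hence x2 + x3 ≥ 16. But constraint 4 requires x2 + x3 = 15, and 15 < 16. Contradiction.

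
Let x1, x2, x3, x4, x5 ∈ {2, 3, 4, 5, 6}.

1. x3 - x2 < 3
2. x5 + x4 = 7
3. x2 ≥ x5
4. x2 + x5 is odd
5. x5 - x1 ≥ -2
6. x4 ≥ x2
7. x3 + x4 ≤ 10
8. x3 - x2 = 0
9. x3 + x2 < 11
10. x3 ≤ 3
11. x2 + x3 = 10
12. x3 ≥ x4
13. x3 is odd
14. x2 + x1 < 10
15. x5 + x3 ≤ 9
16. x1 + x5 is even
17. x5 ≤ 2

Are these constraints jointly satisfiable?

Unsatisfiable

From constraint 17: x5 ≤ 2. From constraints 10 and 12: x4 ≤ x3 ≤ 3. Hence x5 + x4 ≤ 5. But constraint 2 requires x5 + x4 = 7, and 7 > 5. Contradiction.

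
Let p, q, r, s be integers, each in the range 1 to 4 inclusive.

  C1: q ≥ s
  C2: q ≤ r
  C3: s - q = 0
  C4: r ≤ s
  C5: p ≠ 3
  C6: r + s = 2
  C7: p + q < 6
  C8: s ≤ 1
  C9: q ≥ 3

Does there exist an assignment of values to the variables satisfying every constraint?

From constraints 2 and 9: r ≥ q and q ≥ 3, so r ≥ 3. From constraints 4 and 8: r ≤ s and s ≤ 1, so r ≤ 1. But 1 < 3, so no value of r works.

Unsatisfiable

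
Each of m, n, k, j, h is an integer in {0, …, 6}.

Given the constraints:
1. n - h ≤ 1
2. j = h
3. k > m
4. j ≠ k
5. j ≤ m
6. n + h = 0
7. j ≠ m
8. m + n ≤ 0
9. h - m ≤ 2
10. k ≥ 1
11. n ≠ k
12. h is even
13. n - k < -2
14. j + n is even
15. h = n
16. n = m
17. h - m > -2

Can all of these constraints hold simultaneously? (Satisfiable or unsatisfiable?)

Unsatisfiable

From constraints 2, 15, and 16, j = h = n = m, so j = m. But constraint 7 says j ≠ m. Contradiction.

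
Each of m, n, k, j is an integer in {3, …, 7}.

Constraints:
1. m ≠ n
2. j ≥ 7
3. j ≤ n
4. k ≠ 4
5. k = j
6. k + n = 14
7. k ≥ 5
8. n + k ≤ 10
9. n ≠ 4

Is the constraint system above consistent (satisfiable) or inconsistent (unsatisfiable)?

Unsatisfiable

From constraints 2 and 3: n ≥ j ≥ 7. From constraint 7: k ≥ 5. Hence n + k ≥ 12. But constraint 8 requires n + k ≤ 10, and 10 < 12. Contradiction.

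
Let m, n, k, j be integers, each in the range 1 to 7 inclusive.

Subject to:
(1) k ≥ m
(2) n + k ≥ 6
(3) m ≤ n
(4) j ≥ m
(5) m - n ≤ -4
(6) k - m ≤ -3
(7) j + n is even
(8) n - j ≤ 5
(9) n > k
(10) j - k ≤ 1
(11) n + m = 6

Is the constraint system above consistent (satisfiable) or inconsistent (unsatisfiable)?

Constraints 5, 6, 8, and 10 give j − n ≥ -5, n − m ≥ 4, m − k ≥ 3, k − j ≥ -1.
Adding all 4 inequalities: the left sides telescope to 0, and the right sides sum to (-5) + 4 + 3 + (-1) = 1. So 0 ≥ 1, which is false.

Unsatisfiable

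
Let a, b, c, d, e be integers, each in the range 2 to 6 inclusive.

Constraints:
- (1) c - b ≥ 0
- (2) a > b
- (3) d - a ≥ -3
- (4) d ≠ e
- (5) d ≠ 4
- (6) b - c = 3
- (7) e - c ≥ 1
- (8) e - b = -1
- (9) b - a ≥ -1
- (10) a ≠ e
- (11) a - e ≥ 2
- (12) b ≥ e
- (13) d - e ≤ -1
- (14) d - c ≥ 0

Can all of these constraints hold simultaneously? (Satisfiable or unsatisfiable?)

Constraints 1, 9, 11, 13, and 14 give c − b ≥ 0, b − a ≥ -1, a − e ≥ 2, e − d ≥ 1, d − c ≥ 0.
Adding all 5 inequalities: the left sides telescope to 0, and the right sides sum to 0 + (-1) + 2 + 1 + 0 = 2. So 0 ≥ 2, which is false.

Unsatisfiable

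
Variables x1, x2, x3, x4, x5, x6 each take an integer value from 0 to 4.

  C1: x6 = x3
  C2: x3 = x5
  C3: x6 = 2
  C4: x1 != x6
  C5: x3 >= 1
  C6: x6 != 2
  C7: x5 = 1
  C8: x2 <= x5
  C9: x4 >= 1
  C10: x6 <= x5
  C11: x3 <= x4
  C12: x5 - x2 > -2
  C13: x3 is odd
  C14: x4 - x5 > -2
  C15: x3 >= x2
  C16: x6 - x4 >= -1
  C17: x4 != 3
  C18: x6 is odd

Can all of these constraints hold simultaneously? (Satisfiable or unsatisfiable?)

Constraint 3 fixes x6 = 2 and constraint 7 fixes x5 = 1. Constraints 1 and 2 give x6 = x3 = x5, so x6 = x5. But 2 ≠ 1 — contradiction.

Unsatisfiable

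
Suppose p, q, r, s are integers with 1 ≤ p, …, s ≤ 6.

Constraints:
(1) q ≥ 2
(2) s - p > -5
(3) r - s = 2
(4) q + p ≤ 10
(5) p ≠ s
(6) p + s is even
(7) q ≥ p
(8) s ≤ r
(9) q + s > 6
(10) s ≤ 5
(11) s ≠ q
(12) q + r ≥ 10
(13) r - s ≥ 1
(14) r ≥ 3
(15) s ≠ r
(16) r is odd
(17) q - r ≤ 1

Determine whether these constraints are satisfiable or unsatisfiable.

One satisfying assignment is p = 5, q = 5, r = 5, s = 3.
For the less obvious constraints — constraint 2: s - p = -2; constraint 3: r - s = 2 — and the others hold by inspection.

Satisfiable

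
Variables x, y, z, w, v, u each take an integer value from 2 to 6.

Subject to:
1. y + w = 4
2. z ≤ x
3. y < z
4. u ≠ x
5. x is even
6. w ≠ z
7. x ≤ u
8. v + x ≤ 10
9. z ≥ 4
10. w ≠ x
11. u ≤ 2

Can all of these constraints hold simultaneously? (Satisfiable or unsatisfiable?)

Unsatisfiable

From constraints 2 and 9: x ≥ z and z ≥ 4, so x ≥ 4. From constraints 7 and 11: x ≤ u and u ≤ 2, so x ≤ 2. But 2 < 4, so no value of x works.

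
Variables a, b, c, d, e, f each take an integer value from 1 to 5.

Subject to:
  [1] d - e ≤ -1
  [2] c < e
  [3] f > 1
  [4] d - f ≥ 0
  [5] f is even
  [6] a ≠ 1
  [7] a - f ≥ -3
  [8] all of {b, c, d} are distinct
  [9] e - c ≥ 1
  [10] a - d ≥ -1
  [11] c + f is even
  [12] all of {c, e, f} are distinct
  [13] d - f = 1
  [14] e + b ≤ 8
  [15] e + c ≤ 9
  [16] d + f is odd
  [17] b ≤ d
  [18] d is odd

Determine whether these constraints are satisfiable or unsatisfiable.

Satisfiable

Setting (a, b, c, d, e, f) = (2, 1, 4, 3, 5, 2) satisfies everything: constraint 1: d - e = -2; constraint 4: d - f = 1, and the others follow.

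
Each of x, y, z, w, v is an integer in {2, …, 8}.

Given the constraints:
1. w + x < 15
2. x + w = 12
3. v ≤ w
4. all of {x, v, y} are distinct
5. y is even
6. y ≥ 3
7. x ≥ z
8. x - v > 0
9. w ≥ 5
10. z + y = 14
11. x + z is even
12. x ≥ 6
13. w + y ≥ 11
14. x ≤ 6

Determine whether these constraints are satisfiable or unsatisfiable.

The assignment x = 6, y = 8, z = 6, w = 6, v = 3 works:
  constraint 1 holds since w + x = 12.
  constraint 2 holds since x + w = 12.
  constraint 8 holds since x - v = 3.
The rest check out directly.

Satisfiable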